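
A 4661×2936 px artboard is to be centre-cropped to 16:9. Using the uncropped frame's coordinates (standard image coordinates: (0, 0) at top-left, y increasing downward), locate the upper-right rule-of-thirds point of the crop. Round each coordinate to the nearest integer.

x = 3107 px, y = 1031 px

4661/2936 < 16/9, so the 16:9 crop keeps the full width 4661 and trims height to 4661 × 9/16 = 2621.81 px.
Top offset = (2936 − 2621.81)/2 = 157.09 px; left offset = 0.
Upper-right is two-thirds across and one-third down within the crop:
x = 0.00 + 2 × 4661.00/3 ≈ 3107; y = 157.09 + 1 × 2621.81/3 ≈ 1031.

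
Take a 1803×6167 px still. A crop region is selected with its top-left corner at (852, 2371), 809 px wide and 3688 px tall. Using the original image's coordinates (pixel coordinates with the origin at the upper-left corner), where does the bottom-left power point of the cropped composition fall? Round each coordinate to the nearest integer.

x = 1122 px, y = 4830 px

One third of the crop width 809 is 269.67 px.
One third of the crop height 3688 is 1229.33 px.
The bottom-left point is one-third across and two-thirds down within the crop:
x = 852 + 1 × 269.67 ≈ 1122; y = 2371 + 2 × 1229.33 ≈ 4830.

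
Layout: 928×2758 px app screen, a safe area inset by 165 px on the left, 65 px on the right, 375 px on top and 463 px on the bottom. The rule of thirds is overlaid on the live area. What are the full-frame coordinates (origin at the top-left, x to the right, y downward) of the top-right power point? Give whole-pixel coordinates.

Content width = 928 − 165 − 65 = 698 px; content height = 2758 − 375 − 463 = 1920 px.
Top-right is two-thirds across and one-third down within the live area.
x = 165 + 2 × 698/3 = 165 + 465.33 ≈ 630
y = 375 + 1 × 1920/3 = 375 + 640.00 ≈ 1015

(630, 1015)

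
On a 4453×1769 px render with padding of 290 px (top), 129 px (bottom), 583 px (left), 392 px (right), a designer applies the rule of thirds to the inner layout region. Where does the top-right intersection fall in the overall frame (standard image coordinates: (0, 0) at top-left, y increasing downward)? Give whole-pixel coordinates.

Content width = 4453 − 583 − 392 = 3478 px; content height = 1769 − 290 − 129 = 1350 px.
Top-right is two-thirds across and one-third down within the inner layout region.
x = 583 + 2 × 3478/3 = 583 + 2318.67 ≈ 2902
y = 290 + 1 × 1350/3 = 290 + 450.00 ≈ 740

x = 2902 px, y = 740 px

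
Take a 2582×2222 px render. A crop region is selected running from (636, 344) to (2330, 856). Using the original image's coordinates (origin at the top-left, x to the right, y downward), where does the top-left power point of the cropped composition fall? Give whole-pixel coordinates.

Crop width = 2330 − 636 = 1694 px; one third is 564.67 px.
Crop height = 856 − 344 = 512 px; one third is 170.67 px.
The top-left point is one-third across and one-third down within the crop:
x = 636 + 1 × 564.67 ≈ 1201; y = 344 + 1 × 170.67 ≈ 515.

x = 1201 px, y = 515 px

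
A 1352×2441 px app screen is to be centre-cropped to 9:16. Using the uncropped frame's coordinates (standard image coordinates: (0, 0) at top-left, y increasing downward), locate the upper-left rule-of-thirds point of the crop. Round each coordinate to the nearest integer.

x = 451 px, y = 820 px

1352/2441 < 9/16, so the 9:16 crop keeps the full width 1352 and trims height to 1352 × 16/9 = 2403.56 px.
Top offset = (2441 − 2403.56)/2 = 18.72 px; left offset = 0.
Upper-left is one-third across and one-third down within the crop:
x = 0.00 + 1 × 1352.00/3 ≈ 451; y = 18.72 + 1 × 2403.56/3 ≈ 820.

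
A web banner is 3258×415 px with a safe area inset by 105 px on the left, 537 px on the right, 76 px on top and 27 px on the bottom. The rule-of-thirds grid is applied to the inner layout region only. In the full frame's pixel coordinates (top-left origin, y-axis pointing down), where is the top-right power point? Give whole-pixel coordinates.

x = 1849 px, y = 180 px

Content width = 3258 − 105 − 537 = 2616 px; content height = 415 − 76 − 27 = 312 px.
Top-right is two-thirds across and one-third down within the inner layout region.
x = 105 + 2 × 2616/3 = 105 + 1744.00 ≈ 1849
y = 76 + 1 × 312/3 = 76 + 104.00 ≈ 180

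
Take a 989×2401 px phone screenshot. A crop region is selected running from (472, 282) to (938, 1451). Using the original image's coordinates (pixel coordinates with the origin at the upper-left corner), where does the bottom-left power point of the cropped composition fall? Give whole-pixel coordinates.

Crop width = 938 − 472 = 466 px; one third is 155.33 px.
Crop height = 1451 − 282 = 1169 px; one third is 389.67 px.
The bottom-left point is one-third across and two-thirds down within the crop:
x = 472 + 1 × 155.33 ≈ 627; y = 282 + 2 × 389.67 ≈ 1061.

x = 627 px, y = 1061 px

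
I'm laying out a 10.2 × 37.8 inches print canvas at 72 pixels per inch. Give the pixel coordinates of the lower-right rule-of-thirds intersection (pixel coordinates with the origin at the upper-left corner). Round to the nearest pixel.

In pixels the canvas is 10.2 × 72 = 734.4 wide and 37.8 × 72 = 2721.6 tall.
The lower-right point is two-thirds across and two-thirds down:
x = 2 × 734.4/3 ≈ 490; y = 2 × 2721.6/3 ≈ 1814.

x = 490 px, y = 1814 px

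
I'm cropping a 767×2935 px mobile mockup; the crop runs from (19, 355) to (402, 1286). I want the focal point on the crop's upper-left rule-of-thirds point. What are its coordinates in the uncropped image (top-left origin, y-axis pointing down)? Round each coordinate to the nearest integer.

x = 147 px, y = 665 px

Crop width = 402 − 19 = 383 px; one third is 127.67 px.
Crop height = 1286 − 355 = 931 px; one third is 310.33 px.
The upper-left point is one-third across and one-third down within the crop:
x = 19 + 1 × 127.67 ≈ 147; y = 355 + 1 × 310.33 ≈ 665.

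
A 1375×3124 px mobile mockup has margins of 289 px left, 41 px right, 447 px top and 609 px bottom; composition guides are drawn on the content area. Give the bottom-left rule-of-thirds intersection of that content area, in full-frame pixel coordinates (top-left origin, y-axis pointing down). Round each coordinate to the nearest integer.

Content width = 1375 − 289 − 41 = 1045 px; content height = 3124 − 447 − 609 = 2068 px.
Bottom-left is one-third across and two-thirds down within the content area.
x = 289 + 1 × 1045/3 = 289 + 348.33 ≈ 637
y = 447 + 2 × 2068/3 = 447 + 1378.67 ≈ 1826

(637, 1826)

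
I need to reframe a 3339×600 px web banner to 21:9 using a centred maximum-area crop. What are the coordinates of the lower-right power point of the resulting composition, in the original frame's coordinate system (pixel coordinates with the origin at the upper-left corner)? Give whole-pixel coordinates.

3339/600 > 21/9, so the 21:9 crop keeps the full height 600 and trims width to 600 × 21/9 = 1400.00 px.
Left offset = (3339 − 1400.00)/2 = 969.50 px; top offset = 0.
Lower-right is two-thirds across and two-thirds down within the crop:
x = 969.50 + 2 × 1400.00/3 ≈ 1903; y = 0.00 + 2 × 600.00/3 ≈ 400.

x = 1903 px, y = 400 px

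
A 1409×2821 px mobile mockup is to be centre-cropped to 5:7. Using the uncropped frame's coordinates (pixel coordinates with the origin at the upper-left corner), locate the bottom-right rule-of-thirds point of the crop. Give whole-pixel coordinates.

1409/2821 < 5/7, so the 5:7 crop keeps the full width 1409 and trims height to 1409 × 7/5 = 1972.60 px.
Top offset = (2821 − 1972.60)/2 = 424.20 px; left offset = 0.
Bottom-right is two-thirds across and two-thirds down within the crop:
x = 0.00 + 2 × 1409.00/3 ≈ 939; y = 424.20 + 2 × 1972.60/3 ≈ 1739.

x = 939 px, y = 1739 px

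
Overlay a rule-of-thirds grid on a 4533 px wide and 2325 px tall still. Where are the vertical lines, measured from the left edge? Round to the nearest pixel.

4533 / 3 = 1511, so the vertical lines sit at one and two thirds of 4533.

x = 1511 px and x = 3022 px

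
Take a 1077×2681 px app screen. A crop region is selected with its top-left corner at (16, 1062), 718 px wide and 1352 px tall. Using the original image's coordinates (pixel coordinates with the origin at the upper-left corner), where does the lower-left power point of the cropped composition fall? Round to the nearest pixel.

One third of the crop width 718 is 239.33 px.
One third of the crop height 1352 is 450.67 px.
The lower-left point is one-third across and two-thirds down within the crop:
x = 16 + 1 × 239.33 ≈ 255; y = 1062 + 2 × 450.67 ≈ 1963.

(255, 1963)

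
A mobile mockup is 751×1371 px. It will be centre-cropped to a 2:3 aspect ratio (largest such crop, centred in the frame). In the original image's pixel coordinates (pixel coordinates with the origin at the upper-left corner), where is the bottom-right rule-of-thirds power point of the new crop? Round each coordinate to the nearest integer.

751/1371 < 2/3, so the 2:3 crop keeps the full width 751 and trims height to 751 × 3/2 = 1126.50 px.
Top offset = (1371 − 1126.50)/2 = 122.25 px; left offset = 0.
Bottom-right is two-thirds across and two-thirds down within the crop:
x = 0.00 + 2 × 751.00/3 ≈ 501; y = 122.25 + 2 × 1126.50/3 ≈ 873.

x = 501 px, y = 873 px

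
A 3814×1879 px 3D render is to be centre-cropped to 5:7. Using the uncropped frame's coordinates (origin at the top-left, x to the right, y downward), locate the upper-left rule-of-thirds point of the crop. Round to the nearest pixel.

x = 1683 px, y = 626 px

3814/1879 > 5/7, so the 5:7 crop keeps the full height 1879 and trims width to 1879 × 5/7 = 1342.14 px.
Left offset = (3814 − 1342.14)/2 = 1235.93 px; top offset = 0.
Upper-left is one-third across and one-third down within the crop:
x = 1235.93 + 1 × 1342.14/3 ≈ 1683; y = 0.00 + 1 × 1879.00/3 ≈ 626.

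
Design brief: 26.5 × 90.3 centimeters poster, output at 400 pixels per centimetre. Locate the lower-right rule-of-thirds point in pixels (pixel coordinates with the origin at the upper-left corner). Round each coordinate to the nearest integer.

In pixels the canvas is 26.5 × 400 = 10600 wide and 90.3 × 400 = 36120 tall.
The lower-right point is two-thirds across and two-thirds down:
x = 2 × 10600/3 ≈ 7067; y = 2 × 36120/3 ≈ 24080.

(7067, 24080)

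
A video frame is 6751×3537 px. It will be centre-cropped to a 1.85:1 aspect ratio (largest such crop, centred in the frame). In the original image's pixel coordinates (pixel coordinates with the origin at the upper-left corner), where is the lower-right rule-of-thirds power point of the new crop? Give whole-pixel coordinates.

6751/3537 > 1.85/1, so the 1.85:1 crop keeps the full height 3537 and trims width to 3537 × 1.85/1 = 6543.45 px.
Left offset = (6751 − 6543.45)/2 = 103.77 px; top offset = 0.
Lower-right is two-thirds across and two-thirds down within the crop:
x = 103.77 + 2 × 6543.45/3 ≈ 4466; y = 0.00 + 2 × 3537.00/3 ≈ 2358.

x = 4466 px, y = 2358 px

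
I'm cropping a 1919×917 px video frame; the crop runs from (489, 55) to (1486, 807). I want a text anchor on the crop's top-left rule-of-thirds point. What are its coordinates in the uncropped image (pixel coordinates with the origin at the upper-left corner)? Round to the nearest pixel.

Crop width = 1486 − 489 = 997 px; one third is 332.33 px.
Crop height = 807 − 55 = 752 px; one third is 250.67 px.
The top-left point is one-third across and one-third down within the crop:
x = 489 + 1 × 332.33 ≈ 821; y = 55 + 1 × 250.67 ≈ 306.

x = 821 px, y = 306 px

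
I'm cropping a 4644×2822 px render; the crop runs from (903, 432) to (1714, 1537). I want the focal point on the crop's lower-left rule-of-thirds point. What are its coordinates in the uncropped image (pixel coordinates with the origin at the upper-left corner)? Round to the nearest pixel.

x = 1173 px, y = 1169 px

Crop width = 1714 − 903 = 811 px; one third is 270.33 px.
Crop height = 1537 − 432 = 1105 px; one third is 368.33 px.
The lower-left point is one-third across and two-thirds down within the crop:
x = 903 + 1 × 270.33 ≈ 1173; y = 432 + 2 × 368.33 ≈ 1169.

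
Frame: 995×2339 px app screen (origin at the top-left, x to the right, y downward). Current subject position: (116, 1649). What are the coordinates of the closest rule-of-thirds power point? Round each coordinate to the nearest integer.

(332, 1559)

Third lines: x ∈ {332, 663}, y ∈ {780, 1559}.
116 is closer to x = 332; 1649 is closer to y = 1559.
So the nearest intersection is the lower-left power point.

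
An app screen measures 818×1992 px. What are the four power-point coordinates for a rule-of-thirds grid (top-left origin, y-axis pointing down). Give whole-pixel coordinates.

(273, 664), (545, 664), (273, 1328), (545, 1328)

One third of 818 is 272.67; one third of 1992 is 664.
Vertical third lines at x = 273 and x = 545; horizontal third lines at y = 664 and y = 1328.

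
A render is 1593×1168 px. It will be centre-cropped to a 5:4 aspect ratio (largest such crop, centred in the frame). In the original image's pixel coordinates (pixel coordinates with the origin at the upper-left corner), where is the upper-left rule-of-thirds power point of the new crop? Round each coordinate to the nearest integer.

(553, 389)

1593/1168 > 5/4, so the 5:4 crop keeps the full height 1168 and trims width to 1168 × 5/4 = 1460.00 px.
Left offset = (1593 − 1460.00)/2 = 66.50 px; top offset = 0.
Upper-left is one-third across and one-third down within the crop:
x = 66.50 + 1 × 1460.00/3 ≈ 553; y = 0.00 + 1 × 1168.00/3 ≈ 389.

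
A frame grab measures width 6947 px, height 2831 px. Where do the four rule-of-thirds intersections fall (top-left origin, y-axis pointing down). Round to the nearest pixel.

One third of 6947 is 2315.67; one third of 2831 is 943.67.
Vertical third lines at x = 2316 and x = 4631; horizontal third lines at y = 944 and y = 1887.

(2316, 944), (4631, 944), (2316, 1887), (4631, 1887)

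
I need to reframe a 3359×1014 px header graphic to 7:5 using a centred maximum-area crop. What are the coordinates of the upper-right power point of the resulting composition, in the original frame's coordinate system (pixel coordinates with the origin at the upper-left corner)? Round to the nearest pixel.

3359/1014 > 7/5, so the 7:5 crop keeps the full height 1014 and trims width to 1014 × 7/5 = 1419.60 px.
Left offset = (3359 − 1419.60)/2 = 969.70 px; top offset = 0.
Upper-right is two-thirds across and one-third down within the crop:
x = 969.70 + 2 × 1419.60/3 ≈ 1916; y = 0.00 + 1 × 1014.00/3 ≈ 338.

x = 1916 px, y = 338 px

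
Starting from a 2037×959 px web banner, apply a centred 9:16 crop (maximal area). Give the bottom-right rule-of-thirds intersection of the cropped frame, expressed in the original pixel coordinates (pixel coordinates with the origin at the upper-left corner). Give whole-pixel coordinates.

2037/959 > 9/16, so the 9:16 crop keeps the full height 959 and trims width to 959 × 9/16 = 539.44 px.
Left offset = (2037 − 539.44)/2 = 748.78 px; top offset = 0.
Bottom-right is two-thirds across and two-thirds down within the crop:
x = 748.78 + 2 × 539.44/3 ≈ 1108; y = 0.00 + 2 × 959.00/3 ≈ 639.

x = 1108 px, y = 639 px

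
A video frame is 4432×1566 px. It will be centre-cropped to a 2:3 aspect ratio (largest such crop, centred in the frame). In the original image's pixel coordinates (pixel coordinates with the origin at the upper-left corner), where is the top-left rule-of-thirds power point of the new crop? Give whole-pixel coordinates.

4432/1566 > 2/3, so the 2:3 crop keeps the full height 1566 and trims width to 1566 × 2/3 = 1044.00 px.
Left offset = (4432 − 1044.00)/2 = 1694.00 px; top offset = 0.
Top-left is one-third across and one-third down within the crop:
x = 1694.00 + 1 × 1044.00/3 ≈ 2042; y = 0.00 + 1 × 1566.00/3 ≈ 522.

x = 2042 px, y = 522 px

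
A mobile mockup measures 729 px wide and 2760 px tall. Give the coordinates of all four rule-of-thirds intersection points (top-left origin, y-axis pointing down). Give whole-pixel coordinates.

One third of 729 is 243; one third of 2760 is 920.
Vertical third lines at x = 243 and x = 486; horizontal third lines at y = 920 and y = 1840.

(243, 920), (486, 920), (243, 1840), (486, 1840)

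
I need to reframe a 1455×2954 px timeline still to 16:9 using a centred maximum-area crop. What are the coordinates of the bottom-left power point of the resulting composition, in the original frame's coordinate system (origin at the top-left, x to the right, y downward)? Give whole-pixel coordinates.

(485, 1613)

1455/2954 < 16/9, so the 16:9 crop keeps the full width 1455 and trims height to 1455 × 9/16 = 818.44 px.
Top offset = (2954 − 818.44)/2 = 1067.78 px; left offset = 0.
Bottom-left is one-third across and two-thirds down within the crop:
x = 0.00 + 1 × 1455.00/3 ≈ 485; y = 1067.78 + 2 × 818.44/3 ≈ 1613.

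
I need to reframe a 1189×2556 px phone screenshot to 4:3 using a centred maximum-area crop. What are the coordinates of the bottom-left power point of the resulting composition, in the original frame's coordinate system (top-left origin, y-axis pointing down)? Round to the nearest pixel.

1189/2556 < 4/3, so the 4:3 crop keeps the full width 1189 and trims height to 1189 × 3/4 = 891.75 px.
Top offset = (2556 − 891.75)/2 = 832.12 px; left offset = 0.
Bottom-left is one-third across and two-thirds down within the crop:
x = 0.00 + 1 × 1189.00/3 ≈ 396; y = 832.12 + 2 × 891.75/3 ≈ 1427.

x = 396 px, y = 1427 px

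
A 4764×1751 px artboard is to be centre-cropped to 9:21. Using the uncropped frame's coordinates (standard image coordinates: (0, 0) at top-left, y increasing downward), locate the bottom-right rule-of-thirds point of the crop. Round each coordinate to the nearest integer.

x = 2507 px, y = 1167 px

4764/1751 > 9/21, so the 9:21 crop keeps the full height 1751 and trims width to 1751 × 9/21 = 750.43 px.
Left offset = (4764 − 750.43)/2 = 2006.79 px; top offset = 0.
Bottom-right is two-thirds across and two-thirds down within the crop:
x = 2006.79 + 2 × 750.43/3 ≈ 2507; y = 0.00 + 2 × 1751.00/3 ≈ 1167.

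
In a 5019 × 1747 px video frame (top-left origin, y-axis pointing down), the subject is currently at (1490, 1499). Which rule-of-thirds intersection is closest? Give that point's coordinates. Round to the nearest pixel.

Third lines: x ∈ {1673, 3346}, y ∈ {582, 1165}.
1490 is closer to x = 1673; 1499 is closer to y = 1165.
So the nearest intersection is the lower-left power point.

(1673, 1165)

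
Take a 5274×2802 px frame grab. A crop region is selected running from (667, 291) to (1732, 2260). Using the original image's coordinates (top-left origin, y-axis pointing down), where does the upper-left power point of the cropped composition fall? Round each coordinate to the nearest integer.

Crop width = 1732 − 667 = 1065 px; one third is 355.00 px.
Crop height = 2260 − 291 = 1969 px; one third is 656.33 px.
The upper-left point is one-third across and one-third down within the crop:
x = 667 + 1 × 355.00 ≈ 1022; y = 291 + 1 × 656.33 ≈ 947.

(1022, 947)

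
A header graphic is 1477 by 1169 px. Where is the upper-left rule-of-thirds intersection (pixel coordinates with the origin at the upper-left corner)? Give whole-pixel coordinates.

The upper-left point sits one-third of the way across and one-third of the way down.
x = 1 × 1477/3 ≈ 492; y = 1 × 1169/3 ≈ 390.

(492, 390)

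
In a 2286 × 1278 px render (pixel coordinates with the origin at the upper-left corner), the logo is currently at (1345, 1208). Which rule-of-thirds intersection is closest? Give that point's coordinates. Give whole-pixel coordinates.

(1524, 852)

Third lines: x ∈ {762, 1524}, y ∈ {426, 852}.
1345 is closer to x = 1524; 1208 is closer to y = 852.
So the nearest intersection is the lower-right power point.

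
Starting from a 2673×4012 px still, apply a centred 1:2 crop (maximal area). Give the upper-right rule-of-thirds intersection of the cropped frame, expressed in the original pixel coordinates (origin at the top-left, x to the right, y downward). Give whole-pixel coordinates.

2673/4012 > 1/2, so the 1:2 crop keeps the full height 4012 and trims width to 4012 × 1/2 = 2006.00 px.
Left offset = (2673 − 2006.00)/2 = 333.50 px; top offset = 0.
Upper-right is two-thirds across and one-third down within the crop:
x = 333.50 + 2 × 2006.00/3 ≈ 1671; y = 0.00 + 1 × 4012.00/3 ≈ 1337.

(1671, 1337)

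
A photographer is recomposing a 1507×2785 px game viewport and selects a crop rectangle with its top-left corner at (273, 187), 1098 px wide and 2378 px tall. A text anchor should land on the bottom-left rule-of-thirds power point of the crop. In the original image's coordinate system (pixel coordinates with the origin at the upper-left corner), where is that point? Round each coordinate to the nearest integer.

One third of the crop width 1098 is 366.00 px.
One third of the crop height 2378 is 792.67 px.
The bottom-left point is one-third across and two-thirds down within the crop:
x = 273 + 1 × 366.00 ≈ 639; y = 187 + 2 × 792.67 ≈ 1772.

(639, 1772)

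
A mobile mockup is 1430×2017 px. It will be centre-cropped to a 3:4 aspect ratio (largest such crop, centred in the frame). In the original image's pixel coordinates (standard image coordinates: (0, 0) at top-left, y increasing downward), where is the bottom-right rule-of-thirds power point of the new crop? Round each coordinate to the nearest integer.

x = 953 px, y = 1326 px

1430/2017 < 3/4, so the 3:4 crop keeps the full width 1430 and trims height to 1430 × 4/3 = 1906.67 px.
Top offset = (2017 − 1906.67)/2 = 55.17 px; left offset = 0.
Bottom-right is two-thirds across and two-thirds down within the crop:
x = 0.00 + 2 × 1430.00/3 ≈ 953; y = 55.17 + 2 × 1906.67/3 ≈ 1326.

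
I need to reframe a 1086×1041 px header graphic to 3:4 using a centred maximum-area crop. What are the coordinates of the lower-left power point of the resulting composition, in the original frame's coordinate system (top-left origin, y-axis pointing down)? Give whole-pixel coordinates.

1086/1041 > 3/4, so the 3:4 crop keeps the full height 1041 and trims width to 1041 × 3/4 = 780.75 px.
Left offset = (1086 − 780.75)/2 = 152.62 px; top offset = 0.
Lower-left is one-third across and two-thirds down within the crop:
x = 152.62 + 1 × 780.75/3 ≈ 413; y = 0.00 + 2 × 1041.00/3 ≈ 694.

(413, 694)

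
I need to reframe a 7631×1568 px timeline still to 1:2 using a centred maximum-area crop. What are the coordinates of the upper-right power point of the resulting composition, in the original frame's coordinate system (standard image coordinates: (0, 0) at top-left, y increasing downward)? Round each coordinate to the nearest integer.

x = 3946 px, y = 523 px

7631/1568 > 1/2, so the 1:2 crop keeps the full height 1568 and trims width to 1568 × 1/2 = 784.00 px.
Left offset = (7631 − 784.00)/2 = 3423.50 px; top offset = 0.
Upper-right is two-thirds across and one-third down within the crop:
x = 3423.50 + 2 × 784.00/3 ≈ 3946; y = 0.00 + 1 × 1568.00/3 ≈ 523.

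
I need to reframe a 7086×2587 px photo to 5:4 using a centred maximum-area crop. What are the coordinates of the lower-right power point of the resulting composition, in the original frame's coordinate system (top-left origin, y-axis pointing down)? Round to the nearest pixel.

7086/2587 > 5/4, so the 5:4 crop keeps the full height 2587 and trims width to 2587 × 5/4 = 3233.75 px.
Left offset = (7086 − 3233.75)/2 = 1926.12 px; top offset = 0.
Lower-right is two-thirds across and two-thirds down within the crop:
x = 1926.12 + 2 × 3233.75/3 ≈ 4082; y = 0.00 + 2 × 2587.00/3 ≈ 1725.

x = 4082 px, y = 1725 px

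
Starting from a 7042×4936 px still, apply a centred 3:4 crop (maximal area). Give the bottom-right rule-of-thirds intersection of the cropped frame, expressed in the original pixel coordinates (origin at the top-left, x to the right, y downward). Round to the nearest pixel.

(4138, 3291)

7042/4936 > 3/4, so the 3:4 crop keeps the full height 4936 and trims width to 4936 × 3/4 = 3702.00 px.
Left offset = (7042 − 3702.00)/2 = 1670.00 px; top offset = 0.
Bottom-right is two-thirds across and two-thirds down within the crop:
x = 1670.00 + 2 × 3702.00/3 ≈ 4138; y = 0.00 + 2 × 4936.00/3 ≈ 3291.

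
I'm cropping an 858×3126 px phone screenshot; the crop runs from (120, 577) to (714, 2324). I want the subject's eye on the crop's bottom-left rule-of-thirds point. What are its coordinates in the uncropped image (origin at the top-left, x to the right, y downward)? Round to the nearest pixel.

Crop width = 714 − 120 = 594 px; one third is 198.00 px.
Crop height = 2324 − 577 = 1747 px; one third is 582.33 px.
The bottom-left point is one-third across and two-thirds down within the crop:
x = 120 + 1 × 198.00 ≈ 318; y = 577 + 2 × 582.33 ≈ 1742.

(318, 1742)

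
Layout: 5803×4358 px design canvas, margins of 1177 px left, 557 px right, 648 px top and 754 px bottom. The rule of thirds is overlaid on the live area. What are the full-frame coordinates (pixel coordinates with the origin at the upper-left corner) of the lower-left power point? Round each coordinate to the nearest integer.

Content width = 5803 − 1177 − 557 = 4069 px; content height = 4358 − 648 − 754 = 2956 px.
Lower-left is one-third across and two-thirds down within the live area.
x = 1177 + 1 × 4069/3 = 1177 + 1356.33 ≈ 2533
y = 648 + 2 × 2956/3 = 648 + 1970.67 ≈ 2619

x = 2533 px, y = 2619 px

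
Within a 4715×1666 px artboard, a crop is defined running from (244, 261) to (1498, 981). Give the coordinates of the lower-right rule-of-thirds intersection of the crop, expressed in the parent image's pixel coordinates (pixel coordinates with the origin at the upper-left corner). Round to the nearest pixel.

x = 1080 px, y = 741 px

Crop width = 1498 − 244 = 1254 px; one third is 418.00 px.
Crop height = 981 − 261 = 720 px; one third is 240.00 px.
The lower-right point is two-thirds across and two-thirds down within the crop:
x = 244 + 2 × 418.00 ≈ 1080; y = 261 + 2 × 240.00 ≈ 741.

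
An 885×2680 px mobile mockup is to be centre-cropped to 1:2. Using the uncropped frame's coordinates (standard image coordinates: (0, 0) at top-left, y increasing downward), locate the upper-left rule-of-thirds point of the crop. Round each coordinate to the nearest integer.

x = 295 px, y = 1045 px

885/2680 < 1/2, so the 1:2 crop keeps the full width 885 and trims height to 885 × 2/1 = 1770.00 px.
Top offset = (2680 − 1770.00)/2 = 455.00 px; left offset = 0.
Upper-left is one-third across and one-third down within the crop:
x = 0.00 + 1 × 885.00/3 ≈ 295; y = 455.00 + 1 × 1770.00/3 ≈ 1045.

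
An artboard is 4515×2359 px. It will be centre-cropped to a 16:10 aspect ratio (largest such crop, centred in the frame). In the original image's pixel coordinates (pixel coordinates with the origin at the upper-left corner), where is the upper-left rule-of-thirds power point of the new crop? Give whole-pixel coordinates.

x = 1628 px, y = 786 px

4515/2359 > 16/10, so the 16:10 crop keeps the full height 2359 and trims width to 2359 × 16/10 = 3774.40 px.
Left offset = (4515 − 3774.40)/2 = 370.30 px; top offset = 0.
Upper-left is one-third across and one-third down within the crop:
x = 370.30 + 1 × 3774.40/3 ≈ 1628; y = 0.00 + 1 × 2359.00/3 ≈ 786.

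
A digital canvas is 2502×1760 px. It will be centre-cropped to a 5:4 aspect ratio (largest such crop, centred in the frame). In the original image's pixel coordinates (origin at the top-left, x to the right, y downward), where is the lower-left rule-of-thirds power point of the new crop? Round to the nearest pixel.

(884, 1173)

2502/1760 > 5/4, so the 5:4 crop keeps the full height 1760 and trims width to 1760 × 5/4 = 2200.00 px.
Left offset = (2502 − 2200.00)/2 = 151.00 px; top offset = 0.
Lower-left is one-third across and two-thirds down within the crop:
x = 151.00 + 1 × 2200.00/3 ≈ 884; y = 0.00 + 2 × 1760.00/3 ≈ 1173.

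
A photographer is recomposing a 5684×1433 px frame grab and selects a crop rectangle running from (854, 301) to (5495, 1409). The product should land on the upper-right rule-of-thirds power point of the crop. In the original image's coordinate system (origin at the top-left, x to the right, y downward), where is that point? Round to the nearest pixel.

(3948, 670)

Crop width = 5495 − 854 = 4641 px; one third is 1547.00 px.
Crop height = 1409 − 301 = 1108 px; one third is 369.33 px.
The upper-right point is two-thirds across and one-third down within the crop:
x = 854 + 2 × 1547.00 ≈ 3948; y = 301 + 1 × 369.33 ≈ 670.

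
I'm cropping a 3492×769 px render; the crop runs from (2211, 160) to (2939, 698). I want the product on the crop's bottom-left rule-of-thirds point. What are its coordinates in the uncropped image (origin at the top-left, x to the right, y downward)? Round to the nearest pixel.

(2454, 519)

Crop width = 2939 − 2211 = 728 px; one third is 242.67 px.
Crop height = 698 − 160 = 538 px; one third is 179.33 px.
The bottom-left point is one-third across and two-thirds down within the crop:
x = 2211 + 1 × 242.67 ≈ 2454; y = 160 + 2 × 179.33 ≈ 519.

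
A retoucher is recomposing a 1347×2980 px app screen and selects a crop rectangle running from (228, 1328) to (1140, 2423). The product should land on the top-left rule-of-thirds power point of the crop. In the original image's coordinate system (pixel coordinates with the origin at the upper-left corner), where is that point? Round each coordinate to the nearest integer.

Crop width = 1140 − 228 = 912 px; one third is 304.00 px.
Crop height = 2423 − 1328 = 1095 px; one third is 365.00 px.
The top-left point is one-third across and one-third down within the crop:
x = 228 + 1 × 304.00 ≈ 532; y = 1328 + 1 × 365.00 ≈ 1693.

x = 532 px, y = 1693 px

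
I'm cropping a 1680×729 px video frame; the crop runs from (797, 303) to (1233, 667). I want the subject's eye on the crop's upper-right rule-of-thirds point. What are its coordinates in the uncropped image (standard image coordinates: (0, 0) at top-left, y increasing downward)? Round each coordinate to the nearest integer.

x = 1088 px, y = 424 px

Crop width = 1233 − 797 = 436 px; one third is 145.33 px.
Crop height = 667 − 303 = 364 px; one third is 121.33 px.
The upper-right point is two-thirds across and one-third down within the crop:
x = 797 + 2 × 145.33 ≈ 1088; y = 303 + 1 × 121.33 ≈ 424.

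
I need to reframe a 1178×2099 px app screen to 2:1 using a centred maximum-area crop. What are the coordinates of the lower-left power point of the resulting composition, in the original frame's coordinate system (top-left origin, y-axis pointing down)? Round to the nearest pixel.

(393, 1148)

1178/2099 < 2/1, so the 2:1 crop keeps the full width 1178 and trims height to 1178 × 1/2 = 589.00 px.
Top offset = (2099 − 589.00)/2 = 755.00 px; left offset = 0.
Lower-left is one-third across and two-thirds down within the crop:
x = 0.00 + 1 × 1178.00/3 ≈ 393; y = 755.00 + 2 × 589.00/3 ≈ 1148.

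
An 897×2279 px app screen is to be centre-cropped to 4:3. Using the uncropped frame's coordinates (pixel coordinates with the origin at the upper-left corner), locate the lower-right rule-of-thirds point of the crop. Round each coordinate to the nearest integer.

897/2279 < 4/3, so the 4:3 crop keeps the full width 897 and trims height to 897 × 3/4 = 672.75 px.
Top offset = (2279 − 672.75)/2 = 803.12 px; left offset = 0.
Lower-right is two-thirds across and two-thirds down within the crop:
x = 0.00 + 2 × 897.00/3 ≈ 598; y = 803.12 + 2 × 672.75/3 ≈ 1252.

(598, 1252)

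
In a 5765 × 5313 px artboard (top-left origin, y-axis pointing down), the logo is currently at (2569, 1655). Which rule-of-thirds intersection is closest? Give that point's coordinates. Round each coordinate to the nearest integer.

x = 1922 px, y = 1771 px

Third lines: x ∈ {1922, 3843}, y ∈ {1771, 3542}.
2569 is closer to x = 1922; 1655 is closer to y = 1771.
So the nearest intersection is the upper-left power point.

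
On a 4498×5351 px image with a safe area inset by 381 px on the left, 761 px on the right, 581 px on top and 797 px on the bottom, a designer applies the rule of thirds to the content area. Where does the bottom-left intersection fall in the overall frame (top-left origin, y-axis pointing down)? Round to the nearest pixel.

(1500, 3230)

Content width = 4498 − 381 − 761 = 3356 px; content height = 5351 − 581 − 797 = 3973 px.
Bottom-left is one-third across and two-thirds down within the content area.
x = 381 + 1 × 3356/3 = 381 + 1118.67 ≈ 1500
y = 581 + 2 × 3973/3 = 581 + 2648.67 ≈ 3230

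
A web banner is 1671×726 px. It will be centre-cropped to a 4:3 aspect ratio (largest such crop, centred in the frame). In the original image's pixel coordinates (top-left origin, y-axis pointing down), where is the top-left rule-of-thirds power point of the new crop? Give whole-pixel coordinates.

x = 674 px, y = 242 px

1671/726 > 4/3, so the 4:3 crop keeps the full height 726 and trims width to 726 × 4/3 = 968.00 px.
Left offset = (1671 − 968.00)/2 = 351.50 px; top offset = 0.
Top-left is one-third across and one-third down within the crop:
x = 351.50 + 1 × 968.00/3 ≈ 674; y = 0.00 + 1 × 726.00/3 ≈ 242.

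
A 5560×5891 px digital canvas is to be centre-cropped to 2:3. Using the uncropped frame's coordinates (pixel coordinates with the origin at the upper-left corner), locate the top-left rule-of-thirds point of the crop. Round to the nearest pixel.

5560/5891 > 2/3, so the 2:3 crop keeps the full height 5891 and trims width to 5891 × 2/3 = 3927.33 px.
Left offset = (5560 − 3927.33)/2 = 816.33 px; top offset = 0.
Top-left is one-third across and one-third down within the crop:
x = 816.33 + 1 × 3927.33/3 ≈ 2125; y = 0.00 + 1 × 5891.00/3 ≈ 1964.

(2125, 1964)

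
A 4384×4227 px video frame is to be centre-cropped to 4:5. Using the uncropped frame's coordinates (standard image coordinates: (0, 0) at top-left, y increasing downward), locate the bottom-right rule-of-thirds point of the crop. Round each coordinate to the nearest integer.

4384/4227 > 4/5, so the 4:5 crop keeps the full height 4227 and trims width to 4227 × 4/5 = 3381.60 px.
Left offset = (4384 − 3381.60)/2 = 501.20 px; top offset = 0.
Bottom-right is two-thirds across and two-thirds down within the crop:
x = 501.20 + 2 × 3381.60/3 ≈ 2756; y = 0.00 + 2 × 4227.00/3 ≈ 2818.

(2756, 2818)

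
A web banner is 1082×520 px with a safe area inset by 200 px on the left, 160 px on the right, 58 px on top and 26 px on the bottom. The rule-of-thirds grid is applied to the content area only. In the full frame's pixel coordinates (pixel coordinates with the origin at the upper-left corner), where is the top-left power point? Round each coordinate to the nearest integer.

Content width = 1082 − 200 − 160 = 722 px; content height = 520 − 58 − 26 = 436 px.
Top-left is one-third across and one-third down within the content area.
x = 200 + 1 × 722/3 = 200 + 240.67 ≈ 441
y = 58 + 1 × 436/3 = 58 + 145.33 ≈ 203

(441, 203)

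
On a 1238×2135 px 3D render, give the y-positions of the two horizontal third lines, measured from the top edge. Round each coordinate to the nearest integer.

712 px and 1423 px

2135 / 3 = 711.67, so the horizontal lines sit at one and two thirds of 2135.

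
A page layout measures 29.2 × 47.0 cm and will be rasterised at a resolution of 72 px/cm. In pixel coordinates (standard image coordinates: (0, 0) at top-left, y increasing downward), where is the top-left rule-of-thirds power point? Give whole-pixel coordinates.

In pixels the canvas is 29.2 × 72 = 2102.4 wide and 47.0 × 72 = 3384 tall.
The top-left point is one-third across and one-third down:
x = 1 × 2102.4/3 ≈ 701; y = 1 × 3384/3 ≈ 1128.

(701, 1128)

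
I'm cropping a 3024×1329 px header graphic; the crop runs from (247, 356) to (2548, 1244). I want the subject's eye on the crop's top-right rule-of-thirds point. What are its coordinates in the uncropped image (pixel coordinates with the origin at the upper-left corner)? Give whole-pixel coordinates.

x = 1781 px, y = 652 px

Crop width = 2548 − 247 = 2301 px; one third is 767.00 px.
Crop height = 1244 − 356 = 888 px; one third is 296.00 px.
The top-right point is two-thirds across and one-third down within the crop:
x = 247 + 2 × 767.00 ≈ 1781; y = 356 + 1 × 296.00 ≈ 652.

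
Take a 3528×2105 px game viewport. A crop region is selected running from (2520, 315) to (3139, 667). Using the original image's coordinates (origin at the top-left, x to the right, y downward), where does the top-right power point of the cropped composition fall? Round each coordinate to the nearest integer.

(2933, 432)

Crop width = 3139 − 2520 = 619 px; one third is 206.33 px.
Crop height = 667 − 315 = 352 px; one third is 117.33 px.
The top-right point is two-thirds across and one-third down within the crop:
x = 2520 + 2 × 206.33 ≈ 2933; y = 315 + 1 × 117.33 ≈ 432.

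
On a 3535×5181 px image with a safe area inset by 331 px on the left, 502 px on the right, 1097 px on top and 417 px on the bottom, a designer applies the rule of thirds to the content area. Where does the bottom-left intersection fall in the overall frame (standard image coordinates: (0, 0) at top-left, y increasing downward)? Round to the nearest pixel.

(1232, 3542)

Content width = 3535 − 331 − 502 = 2702 px; content height = 5181 − 1097 − 417 = 3667 px.
Bottom-left is one-third across and two-thirds down within the content area.
x = 331 + 1 × 2702/3 = 331 + 900.67 ≈ 1232
y = 1097 + 2 × 3667/3 = 1097 + 2444.67 ≈ 3542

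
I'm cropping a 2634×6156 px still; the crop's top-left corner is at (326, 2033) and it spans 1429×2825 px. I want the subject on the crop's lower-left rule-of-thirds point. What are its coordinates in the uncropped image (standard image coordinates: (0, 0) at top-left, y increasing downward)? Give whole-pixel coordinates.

One third of the crop width 1429 is 476.33 px.
One third of the crop height 2825 is 941.67 px.
The lower-left point is one-third across and two-thirds down within the crop:
x = 326 + 1 × 476.33 ≈ 802; y = 2033 + 2 × 941.67 ≈ 3916.

(802, 3916)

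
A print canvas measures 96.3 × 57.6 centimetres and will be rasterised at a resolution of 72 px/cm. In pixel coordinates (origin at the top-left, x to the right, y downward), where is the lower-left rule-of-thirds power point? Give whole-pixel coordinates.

In pixels the canvas is 96.3 × 72 = 6933.6 wide and 57.6 × 72 = 4147.2 tall.
The lower-left point is one-third across and two-thirds down:
x = 1 × 6933.6/3 ≈ 2311; y = 2 × 4147.2/3 ≈ 2765.

(2311, 2765)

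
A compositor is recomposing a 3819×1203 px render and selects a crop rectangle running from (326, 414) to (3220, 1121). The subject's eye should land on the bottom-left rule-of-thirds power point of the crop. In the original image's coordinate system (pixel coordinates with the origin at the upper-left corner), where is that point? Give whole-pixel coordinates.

x = 1291 px, y = 885 px

Crop width = 3220 − 326 = 2894 px; one third is 964.67 px.
Crop height = 1121 − 414 = 707 px; one third is 235.67 px.
The bottom-left point is one-third across and two-thirds down within the crop:
x = 326 + 1 × 964.67 ≈ 1291; y = 414 + 2 × 235.67 ≈ 885.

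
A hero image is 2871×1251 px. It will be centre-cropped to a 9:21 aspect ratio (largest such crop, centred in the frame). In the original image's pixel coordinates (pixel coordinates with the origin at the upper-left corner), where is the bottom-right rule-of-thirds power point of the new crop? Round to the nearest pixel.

x = 1525 px, y = 834 px

2871/1251 > 9/21, so the 9:21 crop keeps the full height 1251 and trims width to 1251 × 9/21 = 536.14 px.
Left offset = (2871 − 536.14)/2 = 1167.43 px; top offset = 0.
Bottom-right is two-thirds across and two-thirds down within the crop:
x = 1167.43 + 2 × 536.14/3 ≈ 1525; y = 0.00 + 2 × 1251.00/3 ≈ 834.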